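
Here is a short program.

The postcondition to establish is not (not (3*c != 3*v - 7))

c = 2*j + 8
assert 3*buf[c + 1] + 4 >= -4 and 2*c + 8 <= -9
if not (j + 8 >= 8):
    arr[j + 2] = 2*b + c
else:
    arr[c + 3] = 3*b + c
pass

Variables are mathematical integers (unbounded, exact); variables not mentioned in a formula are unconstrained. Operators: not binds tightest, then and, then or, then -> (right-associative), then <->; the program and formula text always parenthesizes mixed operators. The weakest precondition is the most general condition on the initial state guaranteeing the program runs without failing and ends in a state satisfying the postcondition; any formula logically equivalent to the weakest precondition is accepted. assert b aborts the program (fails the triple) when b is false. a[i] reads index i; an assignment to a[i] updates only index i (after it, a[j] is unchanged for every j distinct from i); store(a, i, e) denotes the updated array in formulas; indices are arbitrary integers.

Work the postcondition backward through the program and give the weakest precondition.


Working backward. After the program, the postcondition not (not (3*c != 3*v - 7)) must hold; in canonical form it is 3*c != 3*v - 7.
Before skip: 3*c != 3*v - 7
Then branch requires 3*c != 3*v - 7; else branch requires 3*c != 3*v - 7.
Before the if: ((not (j >= 0)) -> 3*c != 3*v - 7) and (j >= 0 -> 3*c != 3*v - 7)
Before assert 3*buf[c + 1] + 4 >= -4 and 2*c + 8 <= -9: 3*buf[c + 1] >= -8 and 2*c <= -17 and ((not (j >= 0)) -> 3*c != 3*v - 7) and (j >= 0 -> 3*c != 3*v - 7)
Before c := 2*j + 8: 3*buf[2*j + 9] >= -8 and 4*j <= -33 and ((not (j >= 0)) -> 6*j != 3*v - 31) and (j >= 0 -> 6*j != 3*v - 31)
Answer: WP = 3*buf[2*j + 9] >= -8 and 4*j <= -33 and ((not (j >= 0)) -> 6*j != 3*v - 31) and (j >= 0 -> 6*j != 3*v - 31)


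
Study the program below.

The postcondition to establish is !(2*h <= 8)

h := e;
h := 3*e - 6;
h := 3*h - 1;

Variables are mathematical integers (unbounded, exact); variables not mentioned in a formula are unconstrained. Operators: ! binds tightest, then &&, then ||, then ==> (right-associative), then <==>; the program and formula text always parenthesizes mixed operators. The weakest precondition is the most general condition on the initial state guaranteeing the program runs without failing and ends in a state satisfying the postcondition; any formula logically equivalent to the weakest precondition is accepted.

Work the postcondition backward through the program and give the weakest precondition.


Working backward. After the program, !(2*h <= 8) must hold.
Before h := 3*h - 1: !(6*h <= 10)
Before h := 3*e - 6: !(18*e <= 46)
Before h := e: !(18*e <= 46)
Answer: WP = !(18*e <= 46)


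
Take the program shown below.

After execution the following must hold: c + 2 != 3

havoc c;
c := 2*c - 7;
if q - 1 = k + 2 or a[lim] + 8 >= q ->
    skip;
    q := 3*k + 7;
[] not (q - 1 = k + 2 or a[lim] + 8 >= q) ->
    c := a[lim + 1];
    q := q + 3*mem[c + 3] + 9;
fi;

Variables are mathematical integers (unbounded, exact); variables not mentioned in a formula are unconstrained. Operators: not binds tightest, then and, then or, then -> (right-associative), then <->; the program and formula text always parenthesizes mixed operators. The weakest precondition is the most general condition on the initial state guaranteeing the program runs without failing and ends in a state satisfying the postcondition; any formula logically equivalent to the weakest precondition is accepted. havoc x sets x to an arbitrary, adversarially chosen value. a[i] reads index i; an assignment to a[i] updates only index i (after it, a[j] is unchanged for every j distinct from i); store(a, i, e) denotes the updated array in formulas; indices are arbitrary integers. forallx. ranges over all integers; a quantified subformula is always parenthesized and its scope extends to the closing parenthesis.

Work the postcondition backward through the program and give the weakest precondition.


Working backward. After the program, the postcondition c + 2 != 3 must hold; in canonical form it is c != 1.
Then branch requires c != 1; else branch requires a[lim + 1] != 1.
Before the if: ((q = k + 3 or a[lim] >= q - 8) -> c != 1) and ((not (q = k + 3 or a[lim] >= q - 8)) -> a[lim + 1] != 1)
Before c := 2*c - 7: ((q = k + 3 or a[lim] >= q - 8) -> 2*c != 8) and ((not (q = k + 3 or a[lim] >= q - 8)) -> a[lim + 1] != 1)
Before havoc c: forall c_1. (((q = k + 3 or a[lim] >= q - 8) -> 2*c_1 != 8) and ((not (q = k + 3 or a[lim] >= q - 8)) -> a[lim + 1] != 1))
Answer: WP = forall c_1. (((q = k + 3 or a[lim] >= q - 8) -> 2*c_1 != 8) and ((not (q = k + 3 or a[lim] >= q - 8)) -> a[lim + 1] != 1))


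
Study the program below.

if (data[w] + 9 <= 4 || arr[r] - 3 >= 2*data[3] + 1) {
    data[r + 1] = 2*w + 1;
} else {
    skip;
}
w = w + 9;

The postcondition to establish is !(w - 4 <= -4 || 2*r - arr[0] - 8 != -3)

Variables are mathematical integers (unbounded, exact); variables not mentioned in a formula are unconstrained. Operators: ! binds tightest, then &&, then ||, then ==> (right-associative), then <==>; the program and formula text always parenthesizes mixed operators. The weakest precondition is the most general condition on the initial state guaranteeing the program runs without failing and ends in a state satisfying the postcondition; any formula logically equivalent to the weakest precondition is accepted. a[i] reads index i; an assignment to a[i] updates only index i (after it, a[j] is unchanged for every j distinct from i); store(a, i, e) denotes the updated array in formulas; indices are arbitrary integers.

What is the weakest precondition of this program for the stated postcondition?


Working backward. After the program, the postcondition !(w - 4 <= -4 || 2*r - arr[0] - 8 != -3) must hold; in canonical form it is !(w <= 0 || 2*r != arr[0] + 5).
Before w := w + 9: !(w <= -9 || 2*r != arr[0] + 5)
Then branch requires !(w <= -9 || 2*r != arr[0] + 5); else branch requires !(w <= -9 || 2*r != arr[0] + 5).
Before the if: ((data[w] <= -5 || arr[r] >= 2*data[3] + 4) ==> (!(w <= -9 || 2*r != arr[0] + 5))) && ((!(data[w] <= -5 || arr[r] >= 2*data[3] + 4)) ==> (!(w <= -9 || 2*r != arr[0] + 5)))
Answer: WP = ((data[w] <= -5 || arr[r] >= 2*data[3] + 4) ==> (!(w <= -9 || 2*r != arr[0] + 5))) && ((!(data[w] <= -5 || arr[r] >= 2*data[3] + 4)) ==> (!(w <= -9 || 2*r != arr[0] + 5)))


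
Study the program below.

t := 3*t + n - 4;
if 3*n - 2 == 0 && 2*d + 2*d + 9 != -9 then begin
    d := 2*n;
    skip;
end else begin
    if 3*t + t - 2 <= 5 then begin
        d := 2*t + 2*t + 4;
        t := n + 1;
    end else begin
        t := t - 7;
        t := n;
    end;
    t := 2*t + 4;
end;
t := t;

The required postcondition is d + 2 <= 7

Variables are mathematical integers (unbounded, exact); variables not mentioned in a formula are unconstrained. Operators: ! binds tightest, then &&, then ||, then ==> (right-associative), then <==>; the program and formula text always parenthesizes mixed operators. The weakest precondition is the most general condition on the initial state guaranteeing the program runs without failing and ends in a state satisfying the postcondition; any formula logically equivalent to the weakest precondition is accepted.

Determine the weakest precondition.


Working backward. After the program, the postcondition d + 2 <= 7 must hold; in canonical form it is d <= 5.
Before t := t: d <= 5
Then branch requires 2*n <= 5; else branch requires (4*t <= 7 ==> 4*t <= 1) && ((!(4*t <= 7)) ==> d <= 5).
Before the if: ((3*n == 2 && 4*d != -18) ==> 2*n <= 5) && ((!(3*n == 2 && 4*d != -18)) ==> ((4*t <= 7 ==> 4*t <= 1) && ((!(4*t <= 7)) ==> d <= 5)))
Before t := 3*t + n - 4: ((3*n == 2 && 4*d != -18) ==> 2*n <= 5) && ((!(3*n == 2 && 4*d != -18)) ==> ((4*n + 12*t <= 23 ==> 4*n + 12*t <= 17) && ((!(4*n + 12*t <= 23)) ==> d <= 5)))
Answer: WP = ((3*n == 2 && 4*d != -18) ==> 2*n <= 5) && ((!(3*n == 2 && 4*d != -18)) ==> ((4*n + 12*t <= 23 ==> 4*n + 12*t <= 17) && ((!(4*n + 12*t <= 23)) ==> d <= 5)))


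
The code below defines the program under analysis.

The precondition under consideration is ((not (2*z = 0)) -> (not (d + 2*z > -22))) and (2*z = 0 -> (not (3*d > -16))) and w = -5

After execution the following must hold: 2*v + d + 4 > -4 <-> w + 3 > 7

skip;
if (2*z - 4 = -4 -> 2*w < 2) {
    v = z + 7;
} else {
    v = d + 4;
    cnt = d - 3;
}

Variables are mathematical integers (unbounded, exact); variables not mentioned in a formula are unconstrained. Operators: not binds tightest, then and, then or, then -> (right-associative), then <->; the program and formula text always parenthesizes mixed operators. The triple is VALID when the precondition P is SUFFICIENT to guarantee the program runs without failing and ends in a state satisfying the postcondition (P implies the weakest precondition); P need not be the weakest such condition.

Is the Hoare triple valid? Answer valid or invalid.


Working backward. After the program, the postcondition 2*v + d + 4 > -4 <-> w + 3 > 7 must hold; in canonical form it is d + 2*v > -8 <-> w > 4.
Then branch requires d + 2*z > -22 <-> w > 4; else branch requires 3*d > -16 <-> w > 4.
Before the if: ((2*z = 0 -> 2*w < 2) -> (d + 2*z > -22 <-> w > 4)) and ((not (2*z = 0 -> 2*w < 2)) -> (3*d > -16 <-> w > 4))
Before skip: ((2*z = 0 -> 2*w < 2) -> (d + 2*z > -22 <-> w > 4)) and ((not (2*z = 0 -> 2*w < 2)) -> (3*d > -16 <-> w > 4))
The weakest precondition is ((2*z = 0 -> 2*w < 2) -> (d + 2*z > -22 <-> w > 4)) and ((not (2*z = 0 -> 2*w < 2)) -> (3*d > -16 <-> w > 4)).
Check whether ((not (2*z = 0)) -> (not (d + 2*z > -22))) and (2*z = 0 -> (not (3*d > -16))) and w = -5 implies it.
Countermodel: at the initial state d = -21, w = -5, z = 0, the precondition holds but the weakest precondition fails.
Answer: invalid


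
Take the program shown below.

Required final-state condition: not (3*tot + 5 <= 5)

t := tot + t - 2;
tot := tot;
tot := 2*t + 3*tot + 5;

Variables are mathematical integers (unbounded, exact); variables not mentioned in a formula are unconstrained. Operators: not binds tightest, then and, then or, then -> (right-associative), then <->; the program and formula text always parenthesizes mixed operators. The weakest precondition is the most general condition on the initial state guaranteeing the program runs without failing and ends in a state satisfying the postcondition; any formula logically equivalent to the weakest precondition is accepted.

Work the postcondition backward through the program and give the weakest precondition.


Working backward. After the program, the postcondition not (3*tot + 5 <= 5) must hold; in canonical form it is not (3*tot <= 0).
Before tot := 2*t + 3*tot + 5: not (6*t + 9*tot <= -15)
Before tot := tot: not (6*t + 9*tot <= -15)
Before t := tot + t - 2: not (6*t + 15*tot <= -3)
Answer: WP = not (6*t + 15*tot <= -3)


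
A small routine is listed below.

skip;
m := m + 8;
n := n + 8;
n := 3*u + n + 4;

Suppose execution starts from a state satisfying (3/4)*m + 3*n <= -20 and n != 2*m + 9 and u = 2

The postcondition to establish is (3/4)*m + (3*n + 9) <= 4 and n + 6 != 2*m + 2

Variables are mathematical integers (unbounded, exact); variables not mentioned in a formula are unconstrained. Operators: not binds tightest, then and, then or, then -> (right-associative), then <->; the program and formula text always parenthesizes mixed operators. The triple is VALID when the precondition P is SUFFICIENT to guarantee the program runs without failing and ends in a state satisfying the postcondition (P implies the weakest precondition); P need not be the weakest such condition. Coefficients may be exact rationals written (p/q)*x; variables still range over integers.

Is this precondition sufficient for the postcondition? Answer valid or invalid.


Working backward. After the program, the postcondition (3/4)*m + (3*n + 9) <= 4 and n + 6 != 2*m + 2 must hold; in canonical form it is (3/4)*m + 3*n <= -5 and n != 2*m - 4.
Before n := 3*u + n + 4: (3/4)*m + 3*n + 9*u <= -17 and n + 3*u != 2*m - 8
Before n := n + 8: (3/4)*m + 3*n + 9*u <= -41 and n + 3*u != 2*m - 16
Before m := m + 8: (3/4)*m + 3*n + 9*u <= -47 and n + 3*u != 2*m
Before skip: (3/4)*m + 3*n + 9*u <= -47 and n + 3*u != 2*m
The weakest precondition is (3/4)*m + 3*n + 9*u <= -47 and n + 3*u != 2*m.
Check whether (3/4)*m + 3*n <= -20 and n != 2*m + 9 and u = 2 implies it.
Countermodel: at the initial state m = -8, n = -6, u = 2, the precondition holds but the weakest precondition fails.
Answer: invalid


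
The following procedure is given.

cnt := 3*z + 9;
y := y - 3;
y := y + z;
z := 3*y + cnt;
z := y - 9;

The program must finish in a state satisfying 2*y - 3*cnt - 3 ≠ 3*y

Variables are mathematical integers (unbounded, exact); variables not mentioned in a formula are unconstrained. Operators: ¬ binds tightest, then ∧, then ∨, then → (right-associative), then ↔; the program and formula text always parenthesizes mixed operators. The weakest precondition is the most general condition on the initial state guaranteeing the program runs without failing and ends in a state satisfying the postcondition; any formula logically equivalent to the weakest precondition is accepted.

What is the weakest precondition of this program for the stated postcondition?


Working backward. After the program, the postcondition 2*y - 3*cnt - 3 ≠ 3*y must hold; in canonical form it is 3*cnt + y ≠ -3.
Before z := y - 9: 3*cnt + y ≠ -3
Before z := 3*y + cnt: 3*cnt + y ≠ -3
Before y := y + z: 3*cnt + y + z ≠ -3
Before y := y - 3: 3*cnt + y + z ≠ 0
Before cnt := 3*z + 9: y + 10*z ≠ -27
Answer: WP = y + 10*z ≠ -27


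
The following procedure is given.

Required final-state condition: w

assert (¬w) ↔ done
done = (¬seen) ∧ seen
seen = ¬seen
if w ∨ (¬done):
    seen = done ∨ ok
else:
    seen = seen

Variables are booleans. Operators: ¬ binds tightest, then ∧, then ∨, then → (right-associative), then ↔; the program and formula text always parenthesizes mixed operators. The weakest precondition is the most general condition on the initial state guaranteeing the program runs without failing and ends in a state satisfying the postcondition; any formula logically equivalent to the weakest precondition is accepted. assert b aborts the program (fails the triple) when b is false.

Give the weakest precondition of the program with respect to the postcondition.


Working backward. After the program, w must hold.
Then branch requires w; else branch requires w.
Before the if: ((w ∨ (¬done)) → w) ∧ ((¬(w ∨ (¬done))) → w)
Before seen := ¬seen: ((w ∨ (¬done)) → w) ∧ ((¬(w ∨ (¬done))) → w)
Before done := (¬seen) ∧ seen: w
Before assert (¬w) ↔ done: ((¬w) ↔ done) ∧ w
Answer: WP = ((¬w) ↔ done) ∧ w


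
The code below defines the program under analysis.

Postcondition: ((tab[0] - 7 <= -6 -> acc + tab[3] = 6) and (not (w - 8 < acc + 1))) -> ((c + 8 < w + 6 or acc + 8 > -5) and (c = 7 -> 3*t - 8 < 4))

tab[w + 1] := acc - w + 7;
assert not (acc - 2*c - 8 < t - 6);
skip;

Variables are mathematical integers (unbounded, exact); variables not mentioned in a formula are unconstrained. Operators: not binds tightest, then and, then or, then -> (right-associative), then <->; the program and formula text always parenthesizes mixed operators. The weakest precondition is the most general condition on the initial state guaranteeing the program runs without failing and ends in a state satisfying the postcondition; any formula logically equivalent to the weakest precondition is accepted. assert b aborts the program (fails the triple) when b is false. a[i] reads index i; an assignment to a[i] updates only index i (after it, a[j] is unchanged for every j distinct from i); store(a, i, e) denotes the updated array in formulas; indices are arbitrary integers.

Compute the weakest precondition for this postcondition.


Working backward. After the program, the postcondition ((tab[0] - 7 <= -6 -> acc + tab[3] = 6) and (not (w - 8 < acc + 1))) -> ((c + 8 < w + 6 or acc + 8 > -5) and (c = 7 -> 3*t - 8 < 4)) must hold; in canonical form it is ((tab[0] <= 1 -> tab[3] + acc = 6) and (not (w < acc + 9))) -> ((c < w - 2 or acc > -13) and (c = 7 -> 3*t < 12)).
Before skip: ((tab[0] <= 1 -> tab[3] + acc = 6) and (not (w < acc + 9))) -> ((c < w - 2 or acc > -13) and (c = 7 -> 3*t < 12))
Before assert not (acc - 2*c - 8 < t - 6): (not (acc < 2*c + t + 2)) and (((tab[0] <= 1 -> tab[3] + acc = 6) and (not (w < acc + 9))) -> ((c < w - 2 or acc > -13) and (c = 7 -> 3*t < 12)))
Before tab[w + 1] := acc - w + 7: (not (acc < 2*c + t + 2)) and (((store(tab, w + 1, acc - w + 7)[0] <= 1 -> store(tab, w + 1, acc - w + 7)[3] + acc = 6) and (not (w < acc + 9))) -> ((c < w - 2 or acc > -13) and (c = 7 -> 3*t < 12)))
Answer: WP = (not (acc < 2*c + t + 2)) and (((store(tab, w + 1, acc - w + 7)[0] <= 1 -> store(tab, w + 1, acc - w + 7)[3] + acc = 6) and (not (w < acc + 9))) -> ((c < w - 2 or acc > -13) and (c = 7 -> 3*t < 12)))


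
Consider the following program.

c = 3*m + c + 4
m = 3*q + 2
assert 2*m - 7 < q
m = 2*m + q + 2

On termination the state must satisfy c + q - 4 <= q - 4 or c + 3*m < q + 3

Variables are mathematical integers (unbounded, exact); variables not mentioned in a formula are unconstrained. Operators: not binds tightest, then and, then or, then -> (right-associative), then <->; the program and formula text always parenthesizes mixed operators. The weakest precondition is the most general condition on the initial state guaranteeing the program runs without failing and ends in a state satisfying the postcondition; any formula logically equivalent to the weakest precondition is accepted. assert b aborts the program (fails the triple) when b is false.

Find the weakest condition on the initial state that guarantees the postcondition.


Working backward. After the program, the postcondition c + q - 4 <= q - 4 or c + 3*m < q + 3 must hold; in canonical form it is c <= 0 or c + 3*m < q + 3.
Before m := 2*m + q + 2: c <= 0 or c + 6*m + 2*q < -3
Before assert 2*m - 7 < q: 2*m < q + 7 and (c <= 0 or c + 6*m + 2*q < -3)
Before m := 3*q + 2: 5*q < 3 and (c <= 0 or c + 20*q < -15)
Before c := 3*m + c + 4: 5*q < 3 and (c + 3*m <= -4 or c + 3*m + 20*q < -19)
Answer: WP = 5*q < 3 and (c + 3*m <= -4 or c + 3*m + 20*q < -19)


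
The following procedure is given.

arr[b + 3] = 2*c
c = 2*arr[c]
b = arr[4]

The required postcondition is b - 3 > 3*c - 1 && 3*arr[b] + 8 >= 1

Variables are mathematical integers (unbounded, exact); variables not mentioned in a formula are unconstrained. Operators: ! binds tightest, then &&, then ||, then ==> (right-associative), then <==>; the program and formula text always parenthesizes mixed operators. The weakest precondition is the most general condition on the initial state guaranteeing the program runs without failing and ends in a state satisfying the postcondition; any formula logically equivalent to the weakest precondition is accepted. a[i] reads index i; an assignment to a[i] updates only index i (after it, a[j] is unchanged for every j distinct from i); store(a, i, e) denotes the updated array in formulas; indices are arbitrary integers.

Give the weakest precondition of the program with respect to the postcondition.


Working backward. After the program, the postcondition b - 3 > 3*c - 1 && 3*arr[b] + 8 >= 1 must hold; in canonical form it is b > 3*c + 2 && 3*arr[b] >= -7.
Before b := arr[4]: arr[4] > 3*c + 2 && 3*arr[arr[4]] >= -7
Before c := 2*arr[c]: arr[4] > 6*arr[c] + 2 && 3*arr[arr[4]] >= -7
Before arr[b + 3] := 2*c: store(arr, b + 3, 2*c)[4] > 6*store(arr, b + 3, 2*c)[c] + 2 && 3*store(arr, b + 3, 2*c)[store(arr, b + 3, 2*c)[4]] >= -7
Answer: WP = store(arr, b + 3, 2*c)[4] > 6*store(arr, b + 3, 2*c)[c] + 2 && 3*store(arr, b + 3, 2*c)[store(arr, b + 3, 2*c)[4]] >= -7


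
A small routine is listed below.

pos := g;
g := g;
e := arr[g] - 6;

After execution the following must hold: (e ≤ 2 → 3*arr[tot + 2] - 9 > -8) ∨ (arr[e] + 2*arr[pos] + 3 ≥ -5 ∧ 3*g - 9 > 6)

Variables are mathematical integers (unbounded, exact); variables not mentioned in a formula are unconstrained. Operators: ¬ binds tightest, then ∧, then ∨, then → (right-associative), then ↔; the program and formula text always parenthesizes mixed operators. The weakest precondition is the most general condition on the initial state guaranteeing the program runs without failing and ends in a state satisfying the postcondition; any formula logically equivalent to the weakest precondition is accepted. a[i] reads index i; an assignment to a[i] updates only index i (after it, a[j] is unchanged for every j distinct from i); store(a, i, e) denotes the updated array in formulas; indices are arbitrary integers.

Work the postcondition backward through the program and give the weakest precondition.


Working backward. After the program, the postcondition (e ≤ 2 → 3*arr[tot + 2] - 9 > -8) ∨ (arr[e] + 2*arr[pos] + 3 ≥ -5 ∧ 3*g - 9 > 6) must hold; in canonical form it is (e ≤ 2 → 3*arr[tot + 2] > 1) ∨ (arr[e] + 2*arr[pos] ≥ -8 ∧ 3*g > 15).
Before e := arr[g] - 6: (arr[g] ≤ 8 → 3*arr[tot + 2] > 1) ∨ (arr[arr[g] - 6] + 2*arr[pos] ≥ -8 ∧ 3*g > 15)
Before g := g: (arr[g] ≤ 8 → 3*arr[tot + 2] > 1) ∨ (arr[arr[g] - 6] + 2*arr[pos] ≥ -8 ∧ 3*g > 15)
Before pos := g: (arr[g] ≤ 8 → 3*arr[tot + 2] > 1) ∨ (arr[arr[g] - 6] + 2*arr[g] ≥ -8 ∧ 3*g > 15)
Answer: WP = (arr[g] ≤ 8 → 3*arr[tot + 2] > 1) ∨ (arr[arr[g] - 6] + 2*arr[g] ≥ -8 ∧ 3*g > 15)


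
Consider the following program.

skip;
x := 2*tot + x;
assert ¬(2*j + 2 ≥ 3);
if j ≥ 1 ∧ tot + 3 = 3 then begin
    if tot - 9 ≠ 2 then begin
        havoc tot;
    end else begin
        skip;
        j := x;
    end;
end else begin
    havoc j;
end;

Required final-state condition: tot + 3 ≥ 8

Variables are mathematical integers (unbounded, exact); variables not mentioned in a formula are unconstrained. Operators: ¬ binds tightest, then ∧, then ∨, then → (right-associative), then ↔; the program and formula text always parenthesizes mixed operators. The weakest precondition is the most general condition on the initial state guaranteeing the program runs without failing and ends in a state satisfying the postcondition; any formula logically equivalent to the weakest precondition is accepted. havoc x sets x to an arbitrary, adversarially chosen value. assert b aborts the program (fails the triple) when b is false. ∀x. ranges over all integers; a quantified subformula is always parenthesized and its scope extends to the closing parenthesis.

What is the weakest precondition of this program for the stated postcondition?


Working backward. After the program, the postcondition tot + 3 ≥ 8 must hold; in canonical form it is tot ≥ 5.
Then branch requires (tot ≠ 11 → (∀tot_1. tot_1 ≥ 5)) ∧ ((¬(tot ≠ 11)) → tot ≥ 5); else branch requires tot ≥ 5.
Before the if: ((j ≥ 1 ∧ tot = 0) → ((tot ≠ 11 → (∀tot_1. tot_1 ≥ 5)) ∧ ((¬(tot ≠ 11)) → tot ≥ 5))) ∧ ((¬(j ≥ 1 ∧ tot = 0)) → tot ≥ 5)
Before assert ¬(2*j + 2 ≥ 3): (¬(2*j ≥ 1)) ∧ ((j ≥ 1 ∧ tot = 0) → ((tot ≠ 11 → (∀tot_1. tot_1 ≥ 5)) ∧ ((¬(tot ≠ 11)) → tot ≥ 5))) ∧ ((¬(j ≥ 1 ∧ tot = 0)) → tot ≥ 5)
Before x := 2*tot + x: (¬(2*j ≥ 1)) ∧ ((j ≥ 1 ∧ tot = 0) → ((tot ≠ 11 → (∀tot_1. tot_1 ≥ 5)) ∧ ((¬(tot ≠ 11)) → tot ≥ 5))) ∧ ((¬(j ≥ 1 ∧ tot = 0)) → tot ≥ 5)
Before skip: (¬(2*j ≥ 1)) ∧ ((j ≥ 1 ∧ tot = 0) → ((tot ≠ 11 → (∀tot_1. tot_1 ≥ 5)) ∧ ((¬(tot ≠ 11)) → tot ≥ 5))) ∧ ((¬(j ≥ 1 ∧ tot = 0)) → tot ≥ 5)
Answer: WP = (¬(2*j ≥ 1)) ∧ ((j ≥ 1 ∧ tot = 0) → ((tot ≠ 11 → (∀tot_1. tot_1 ≥ 5)) ∧ ((¬(tot ≠ 11)) → tot ≥ 5))) ∧ ((¬(j ≥ 1 ∧ tot = 0)) → tot ≥ 5)


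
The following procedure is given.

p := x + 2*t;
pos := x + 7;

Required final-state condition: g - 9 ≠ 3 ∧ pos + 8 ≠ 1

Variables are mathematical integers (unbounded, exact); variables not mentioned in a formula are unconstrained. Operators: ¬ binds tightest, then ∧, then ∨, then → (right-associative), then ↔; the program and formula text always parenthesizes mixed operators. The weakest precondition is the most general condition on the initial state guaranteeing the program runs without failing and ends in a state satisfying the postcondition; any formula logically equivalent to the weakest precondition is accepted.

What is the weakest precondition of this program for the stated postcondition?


Working backward. After the program, the postcondition g - 9 ≠ 3 ∧ pos + 8 ≠ 1 must hold; in canonical form it is g ≠ 12 ∧ pos ≠ -7.
Before pos := x + 7: g ≠ 12 ∧ x ≠ -14
Before p := x + 2*t: g ≠ 12 ∧ x ≠ -14
Answer: WP = g ≠ 12 ∧ x ≠ -14


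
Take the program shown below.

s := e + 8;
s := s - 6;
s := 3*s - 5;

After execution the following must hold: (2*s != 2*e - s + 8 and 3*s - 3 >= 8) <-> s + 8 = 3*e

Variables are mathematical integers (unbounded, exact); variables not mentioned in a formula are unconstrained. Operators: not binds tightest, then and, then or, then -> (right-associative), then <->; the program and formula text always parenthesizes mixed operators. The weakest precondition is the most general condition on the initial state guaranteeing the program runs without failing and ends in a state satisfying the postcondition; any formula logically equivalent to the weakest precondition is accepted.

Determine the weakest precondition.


Working backward. After the program, the postcondition (2*s != 2*e - s + 8 and 3*s - 3 >= 8) <-> s + 8 = 3*e must hold; in canonical form it is (3*s != 2*e + 8 and 3*s >= 11) <-> s = 3*e - 8.
Before s := 3*s - 5: (9*s != 2*e + 23 and 9*s >= 26) <-> 3*s = 3*e - 3
Before s := s - 6: (9*s != 2*e + 77 and 9*s >= 80) <-> 3*s = 3*e + 15
Before s := e + 8: not (7*e != 5 and 9*e >= 8)
Answer: WP = not (7*e != 5 and 9*e >= 8)


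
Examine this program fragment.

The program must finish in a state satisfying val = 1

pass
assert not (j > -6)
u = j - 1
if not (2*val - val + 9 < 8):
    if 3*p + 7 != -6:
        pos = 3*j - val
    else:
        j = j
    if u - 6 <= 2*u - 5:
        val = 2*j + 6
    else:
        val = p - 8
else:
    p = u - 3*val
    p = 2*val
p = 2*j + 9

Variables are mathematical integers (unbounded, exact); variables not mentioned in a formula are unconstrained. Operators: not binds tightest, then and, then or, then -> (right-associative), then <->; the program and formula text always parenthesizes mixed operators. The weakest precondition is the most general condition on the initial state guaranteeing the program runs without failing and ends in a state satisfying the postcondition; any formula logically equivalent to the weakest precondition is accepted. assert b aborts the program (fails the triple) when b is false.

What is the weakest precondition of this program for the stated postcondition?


Working backward. After the program, val = 1 must hold.
Before p := 2*j + 9: val = 1
Then branch requires (3*p != -13 -> ((u >= -1 -> 2*j = -5) and ((not (u >= -1)) -> p = 9))) and ((not (3*p != -13)) -> ((u >= -1 -> 2*j = -5) and ((not (u >= -1)) -> p = 9))); else branch requires val = 1.
Before the if: ((not (val < -1)) -> ((3*p != -13 -> ((u >= -1 -> 2*j = -5) and ((not (u >= -1)) -> p = 9))) and ((not (3*p != -13)) -> ((u >= -1 -> 2*j = -5) and ((not (u >= -1)) -> p = 9))))) and (val < -1 -> val = 1)
Before u := j - 1: ((not (val < -1)) -> ((3*p != -13 -> ((j >= 0 -> 2*j = -5) and ((not (j >= 0)) -> p = 9))) and ((not (3*p != -13)) -> ((j >= 0 -> 2*j = -5) and ((not (j >= 0)) -> p = 9))))) and (val < -1 -> val = 1)
Before assert not (j > -6): (not (j > -6)) and ((not (val < -1)) -> ((3*p != -13 -> ((j >= 0 -> 2*j = -5) and ((not (j >= 0)) -> p = 9))) and ((not (3*p != -13)) -> ((j >= 0 -> 2*j = -5) and ((not (j >= 0)) -> p = 9))))) and (val < -1 -> val = 1)
Before skip: (not (j > -6)) and ((not (val < -1)) -> ((3*p != -13 -> ((j >= 0 -> 2*j = -5) and ((not (j >= 0)) -> p = 9))) and ((not (3*p != -13)) -> ((j >= 0 -> 2*j = -5) and ((not (j >= 0)) -> p = 9))))) and (val < -1 -> val = 1)
Answer: WP = (not (j > -6)) and ((not (val < -1)) -> ((3*p != -13 -> ((j >= 0 -> 2*j = -5) and ((not (j >= 0)) -> p = 9))) and ((not (3*p != -13)) -> ((j >= 0 -> 2*j = -5) and ((not (j >= 0)) -> p = 9))))) and (val < -1 -> val = 1)


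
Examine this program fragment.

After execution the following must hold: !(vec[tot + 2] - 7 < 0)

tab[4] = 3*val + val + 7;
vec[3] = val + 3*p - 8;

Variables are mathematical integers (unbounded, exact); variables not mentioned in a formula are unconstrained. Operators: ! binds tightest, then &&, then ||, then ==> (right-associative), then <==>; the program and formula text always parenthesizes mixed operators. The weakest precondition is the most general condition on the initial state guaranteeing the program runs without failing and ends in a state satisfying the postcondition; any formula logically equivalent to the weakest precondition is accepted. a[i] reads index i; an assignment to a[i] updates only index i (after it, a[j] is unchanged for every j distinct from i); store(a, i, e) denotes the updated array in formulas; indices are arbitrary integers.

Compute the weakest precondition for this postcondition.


Working backward. After the program, the postcondition !(vec[tot + 2] - 7 < 0) must hold; in canonical form it is !(vec[tot + 2] < 7).
Before vec[3] := val + 3*p - 8: !(store(vec, 3, 3*p + val - 8)[tot + 2] < 7)
Before tab[4] := 3*val + val + 7: !(store(vec, 3, 3*p + val - 8)[tot + 2] < 7)
Answer: WP = !(store(vec, 3, 3*p + val - 8)[tot + 2] < 7)


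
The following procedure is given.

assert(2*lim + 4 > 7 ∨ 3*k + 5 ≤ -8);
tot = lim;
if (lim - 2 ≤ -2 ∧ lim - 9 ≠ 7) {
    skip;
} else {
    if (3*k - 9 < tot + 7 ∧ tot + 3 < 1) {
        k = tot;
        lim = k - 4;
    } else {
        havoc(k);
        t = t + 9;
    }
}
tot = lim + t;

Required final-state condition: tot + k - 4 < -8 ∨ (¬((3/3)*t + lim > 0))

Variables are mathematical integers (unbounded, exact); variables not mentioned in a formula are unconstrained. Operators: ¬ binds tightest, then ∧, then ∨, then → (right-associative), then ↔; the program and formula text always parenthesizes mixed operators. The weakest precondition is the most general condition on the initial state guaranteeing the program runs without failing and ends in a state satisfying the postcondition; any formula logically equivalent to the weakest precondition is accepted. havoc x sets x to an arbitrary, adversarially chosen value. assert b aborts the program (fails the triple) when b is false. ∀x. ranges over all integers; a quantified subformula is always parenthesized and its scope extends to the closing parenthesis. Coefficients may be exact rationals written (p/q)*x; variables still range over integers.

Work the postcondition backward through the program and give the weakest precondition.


Working backward. After the program, the postcondition tot + k - 4 < -8 ∨ (¬((3/3)*t + lim > 0)) must hold; in canonical form it is k + tot < -4 ∨ (¬(lim + t > 0)).
Before tot := lim + t: k + lim + t < -4 ∨ (¬(lim + t > 0))
Then branch requires k + lim + t < -4 ∨ (¬(lim + t > 0)); else branch requires ((3*k < tot + 16 ∧ tot < -2) → (t + 2*tot < 0 ∨ (¬(t + tot > 4)))) ∧ ((¬(3*k < tot + 16 ∧ tot < -2)) → (∀k_1. (k_1 + lim + t < -13 ∨ (¬(lim + t > -9))))).
Before the if: ((lim ≤ 0 ∧ lim ≠ 16) → (k + lim + t < -4 ∨ (¬(lim + t > 0)))) ∧ ((¬(lim ≤ 0 ∧ lim ≠ 16)) → (((3*k < tot + 16 ∧ tot < -2) → (t + 2*tot < 0 ∨ (¬(t + tot > 4)))) ∧ ((¬(3*k < tot + 16 ∧ tot < -2)) → (∀k_1. (k_1 + lim + t < -13 ∨ (¬(lim + t > -9)))))))
Before tot := lim: ((lim ≤ 0 ∧ lim ≠ 16) → (k + lim + t < -4 ∨ (¬(lim + t > 0)))) ∧ ((¬(lim ≤ 0 ∧ lim ≠ 16)) → (((3*k < lim + 16 ∧ lim < -2) → (2*lim + t < 0 ∨ (¬(lim + t > 4)))) ∧ ((¬(3*k < lim + 16 ∧ lim < -2)) → (∀k_1. (k_1 + lim + t < -13 ∨ (¬(lim + t > -9)))))))
Before assert 2*lim + 4 > 7 ∨ 3*k + 5 ≤ -8: (2*lim > 3 ∨ 3*k ≤ -13) ∧ ((lim ≤ 0 ∧ lim ≠ 16) → (k + lim + t < -4 ∨ (¬(lim + t > 0)))) ∧ ((¬(lim ≤ 0 ∧ lim ≠ 16)) → (((3*k < lim + 16 ∧ lim < -2) → (2*lim + t < 0 ∨ (¬(lim + t > 4)))) ∧ ((¬(3*k < lim + 16 ∧ lim < -2)) → (∀k_1. (k_1 + lim + t < -13 ∨ (¬(lim + t > -9)))))))
Answer: WP = (2*lim > 3 ∨ 3*k ≤ -13) ∧ ((lim ≤ 0 ∧ lim ≠ 16) → (k + lim + t < -4 ∨ (¬(lim + t > 0)))) ∧ ((¬(lim ≤ 0 ∧ lim ≠ 16)) → (((3*k < lim + 16 ∧ lim < -2) → (2*lim + t < 0 ∨ (¬(lim + t > 4)))) ∧ ((¬(3*k < lim + 16 ∧ lim < -2)) → (∀k_1. (k_1 + lim + t < -13 ∨ (¬(lim + t > -9)))))))


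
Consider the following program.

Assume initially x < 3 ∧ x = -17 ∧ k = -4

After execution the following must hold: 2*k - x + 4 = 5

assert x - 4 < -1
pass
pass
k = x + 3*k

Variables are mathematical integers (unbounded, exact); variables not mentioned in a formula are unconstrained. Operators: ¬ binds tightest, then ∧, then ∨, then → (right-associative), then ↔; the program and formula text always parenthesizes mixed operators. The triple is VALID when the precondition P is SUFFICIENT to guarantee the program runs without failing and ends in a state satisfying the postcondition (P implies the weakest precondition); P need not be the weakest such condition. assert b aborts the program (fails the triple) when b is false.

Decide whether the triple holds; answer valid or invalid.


Working backward. After the program, the postcondition 2*k - x + 4 = 5 must hold; in canonical form it is 2*k = x + 1.
Before k := x + 3*k: 6*k + x = 1
Before skip: 6*k + x = 1
Before skip: 6*k + x = 1
Before assert x - 4 < -1: x < 3 ∧ 6*k + x = 1
The weakest precondition is x < 3 ∧ 6*k + x = 1.
Check whether x < 3 ∧ x = -17 ∧ k = -4 implies it.
Countermodel: at the initial state k = -4, x = -17, the precondition holds but the weakest precondition fails.
Answer: invalid


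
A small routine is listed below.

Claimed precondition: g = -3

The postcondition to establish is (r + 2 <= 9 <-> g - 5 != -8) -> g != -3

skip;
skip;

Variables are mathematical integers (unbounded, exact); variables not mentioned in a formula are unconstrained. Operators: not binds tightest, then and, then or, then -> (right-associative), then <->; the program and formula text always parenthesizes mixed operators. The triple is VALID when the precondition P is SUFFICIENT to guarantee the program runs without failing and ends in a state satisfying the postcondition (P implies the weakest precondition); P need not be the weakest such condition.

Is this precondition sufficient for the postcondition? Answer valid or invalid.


Working backward. After the program, the postcondition (r + 2 <= 9 <-> g - 5 != -8) -> g != -3 must hold; in canonical form it is (r <= 7 <-> g != -3) -> g != -3.
Before skip: (r <= 7 <-> g != -3) -> g != -3
Before skip: (r <= 7 <-> g != -3) -> g != -3
The weakest precondition is (r <= 7 <-> g != -3) -> g != -3.
Check whether g = -3 implies it.
Countermodel: at the initial state g = -3, r = 8, the precondition holds but the weakest precondition fails.
Answer: invalid


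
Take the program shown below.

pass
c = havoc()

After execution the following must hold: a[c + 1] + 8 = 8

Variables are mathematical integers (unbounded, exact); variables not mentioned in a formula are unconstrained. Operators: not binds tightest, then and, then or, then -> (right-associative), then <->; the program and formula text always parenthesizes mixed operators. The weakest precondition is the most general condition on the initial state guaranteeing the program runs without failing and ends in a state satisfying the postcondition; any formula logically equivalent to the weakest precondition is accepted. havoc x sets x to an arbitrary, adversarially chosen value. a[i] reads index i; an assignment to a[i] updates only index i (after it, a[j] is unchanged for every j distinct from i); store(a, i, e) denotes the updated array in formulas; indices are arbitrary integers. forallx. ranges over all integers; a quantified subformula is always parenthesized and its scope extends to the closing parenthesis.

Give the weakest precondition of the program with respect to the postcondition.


Working backward. After the program, the postcondition a[c + 1] + 8 = 8 must hold; in canonical form it is a[c + 1] = 0.
Before havoc c: forall c_1. a[c_1 + 1] = 0
Before skip: forall c_1. a[c_1 + 1] = 0
Answer: WP = forall c_1. a[c_1 + 1] = 0


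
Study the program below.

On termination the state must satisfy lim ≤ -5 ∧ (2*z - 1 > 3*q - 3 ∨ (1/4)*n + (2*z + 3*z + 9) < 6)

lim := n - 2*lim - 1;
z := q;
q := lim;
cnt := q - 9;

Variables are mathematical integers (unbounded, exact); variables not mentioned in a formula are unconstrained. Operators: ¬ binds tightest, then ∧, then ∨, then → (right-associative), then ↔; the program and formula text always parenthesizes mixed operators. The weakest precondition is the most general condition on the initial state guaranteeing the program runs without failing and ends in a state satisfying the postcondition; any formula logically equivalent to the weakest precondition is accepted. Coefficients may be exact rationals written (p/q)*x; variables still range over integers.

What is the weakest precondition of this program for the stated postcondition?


Working backward. After the program, the postcondition lim ≤ -5 ∧ (2*z - 1 > 3*q - 3 ∨ (1/4)*n + (2*z + 3*z + 9) < 6) must hold; in canonical form it is lim ≤ -5 ∧ (2*z > 3*q - 2 ∨ (1/4)*n + 5*z < -3).
Before cnt := q - 9: lim ≤ -5 ∧ (2*z > 3*q - 2 ∨ (1/4)*n + 5*z < -3)
Before q := lim: lim ≤ -5 ∧ (2*z > 3*lim - 2 ∨ (1/4)*n + 5*z < -3)
Before z := q: lim ≤ -5 ∧ (2*q > 3*lim - 2 ∨ (1/4)*n + 5*q < -3)
Before lim := n - 2*lim - 1: n ≤ 2*lim - 4 ∧ (6*lim + 2*q > 3*n - 5 ∨ (1/4)*n + 5*q < -3)
Answer: WP = n ≤ 2*lim - 4 ∧ (6*lim + 2*q > 3*n - 5 ∨ (1/4)*n + 5*q < -3)


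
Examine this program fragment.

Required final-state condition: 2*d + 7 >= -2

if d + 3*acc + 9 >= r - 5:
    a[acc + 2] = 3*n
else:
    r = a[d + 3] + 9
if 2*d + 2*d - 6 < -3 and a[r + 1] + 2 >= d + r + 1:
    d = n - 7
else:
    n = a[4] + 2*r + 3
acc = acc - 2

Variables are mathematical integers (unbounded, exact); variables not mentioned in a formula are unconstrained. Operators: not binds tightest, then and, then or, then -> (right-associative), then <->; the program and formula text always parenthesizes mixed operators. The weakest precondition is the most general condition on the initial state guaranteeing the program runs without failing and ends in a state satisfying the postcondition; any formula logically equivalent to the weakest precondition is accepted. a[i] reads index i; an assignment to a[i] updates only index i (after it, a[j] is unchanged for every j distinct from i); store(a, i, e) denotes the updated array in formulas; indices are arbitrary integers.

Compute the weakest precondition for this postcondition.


Working backward. After the program, the postcondition 2*d + 7 >= -2 must hold; in canonical form it is 2*d >= -9.
Before acc := acc - 2: 2*d >= -9
Then branch requires 2*n >= 5; else branch requires 2*d >= -9.
Before the if: ((4*d < 3 and a[r + 1] >= d + r - 1) -> 2*n >= 5) and ((not (4*d < 3 and a[r + 1] >= d + r - 1)) -> 2*d >= -9)
Then branch requires ((4*d < 3 and store(a, acc + 2, 3*n)[r + 1] >= d + r - 1) -> 2*n >= 5) and ((not (4*d < 3 and store(a, acc + 2, 3*n)[r + 1] >= d + r - 1)) -> 2*d >= -9); else branch requires ((4*d < 3 and a[a[d + 3] + 10] >= a[d + 3] + d + 8) -> 2*n >= 5) and ((not (4*d < 3 and a[a[d + 3] + 10] >= a[d + 3] + d + 8)) -> 2*d >= -9).
Before the if: (3*acc + d >= r - 14 -> (((4*d < 3 and store(a, acc + 2, 3*n)[r + 1] >= d + r - 1) -> 2*n >= 5) and ((not (4*d < 3 and store(a, acc + 2, 3*n)[r + 1] >= d + r - 1)) -> 2*d >= -9))) and ((not (3*acc + d >= r - 14)) -> (((4*d < 3 and a[a[d + 3] + 10] >= a[d + 3] + d + 8) -> 2*n >= 5) and ((not (4*d < 3 and a[a[d + 3] + 10] >= a[d + 3] + d + 8)) -> 2*d >= -9)))
Answer: WP = (3*acc + d >= r - 14 -> (((4*d < 3 and store(a, acc + 2, 3*n)[r + 1] >= d + r - 1) -> 2*n >= 5) and ((not (4*d < 3 and store(a, acc + 2, 3*n)[r + 1] >= d + r - 1)) -> 2*d >= -9))) and ((not (3*acc + d >= r - 14)) -> (((4*d < 3 and a[a[d + 3] + 10] >= a[d + 3] + d + 8) -> 2*n >= 5) and ((not (4*d < 3 and a[a[d + 3] + 10] >= a[d + 3] + d + 8)) -> 2*d >= -9)))
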